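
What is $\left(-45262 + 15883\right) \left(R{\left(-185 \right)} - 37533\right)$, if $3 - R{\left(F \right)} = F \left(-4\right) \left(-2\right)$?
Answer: $1059112950$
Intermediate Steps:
$R{\left(F \right)} = 3 - 8 F$ ($R{\left(F \right)} = 3 - F \left(-4\right) \left(-2\right) = 3 - - 4 F \left(-2\right) = 3 - 8 F$)
$\left(-45262 + 15883\right) \left(R{\left(-185 \right)} - 37533\right) = \left(-45262 + 15883\right) \left(\left(3 - -1480\right) - 37533\right) = - 29379 \left(\left(3 + 1480\right) - 37533\right) = - 29379 \left(1483 - 37533\right) = \left(-29379\right) \left(-36050\right) = 1059112950$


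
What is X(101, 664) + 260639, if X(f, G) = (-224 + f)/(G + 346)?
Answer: 263245267/1010 ≈ 2.6064e+5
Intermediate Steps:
X(f, G) = (-224 + f)/(346 + G)
X(101, 664) + 260639 = (-224 + 101)/(346 + 664) + 260639 = -123/1010 + 260639 = 263245267/1010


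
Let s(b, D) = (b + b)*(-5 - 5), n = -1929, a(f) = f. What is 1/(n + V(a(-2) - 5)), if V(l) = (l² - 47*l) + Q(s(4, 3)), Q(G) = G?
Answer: -1/1631 ≈ -0.00061312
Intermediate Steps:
s(b, D) = -20*b (s(b, D) = (2*b)*(-10) = -20*b)
V(l) = -80 + l² - 47*l (V(l) = (l² - 47*l) - 20*4 = (l² - 47*l) - 80 = -80 + l² - 47*l)
1/(n + V(a(-2) - 5)) = 1/(-1929 + (-80 + (-2 - 5)² - 47*(-2 - 5))) = 1/(-1929 + (-80 + (-7)² - 47*(-7))) = 1/(-1929 + (-80 + 49 + 329)) = 1/(-1929 + 298) = 1/(-1631) = -1/1631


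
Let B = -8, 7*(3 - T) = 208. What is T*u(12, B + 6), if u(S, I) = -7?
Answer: 187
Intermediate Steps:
T = -187/7 (T = 3 - ⅐*208 = 3 - 208/7 = -187/7 ≈ -26.714)
T*u(12, B + 6) = -187/7*(-7) = 187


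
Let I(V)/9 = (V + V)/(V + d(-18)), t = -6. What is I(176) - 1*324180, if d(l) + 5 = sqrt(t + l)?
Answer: 36*(-18010*sqrt(6) + 1539767*I)/(-171*I + 2*sqrt(6)) ≈ -3.2416e+5 - 0.53032*I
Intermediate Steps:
d(l) = -5 + sqrt(-6 + l)
I(V) = 18*V/(-5 + V + 2*I*sqrt(6)) (I(V) = 9*((V + V)/(V + (-5 + sqrt(-6 - 18)))) = 9*((2*V)/(V + (-5 + sqrt(-24)))) = 9*((2*V)/(V + (-5 + 2*I*sqrt(6)))) = 9*((2*V)/(-5 + V + 2*I*sqrt(6))) = 9*(2*V/(-5 + V + 2*I*sqrt(6))) = 18*V/(-5 + V + 2*I*sqrt(6)))
I(176) - 1*324180 = 18*176/(-5 + 176 + 2*I*sqrt(6)) - 1*324180 = 18*176/(171 + 2*I*sqrt(6)) - 324180 = 3168/(171 + 2*I*sqrt(6)) - 324180 = -324180 + 3168/(171 + 2*I*sqrt(6))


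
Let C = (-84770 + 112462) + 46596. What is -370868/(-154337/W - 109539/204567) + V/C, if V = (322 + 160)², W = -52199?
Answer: -12257888852101897485/80028081525316 ≈ -1.5317e+5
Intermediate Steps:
C = 74288 (C = 27692 + 46596 = 74288)
V = 232324 (V = 482² = 232324)
-370868/(-154337/W - 109539/204567) + V/C = -370868/(-154337/(-52199) - 109539/204567) + 232324/74288 = -370868/(-154337*(-1/52199) - 109539*1/204567) + 232324*(1/74288) = -370868/(154337/52199 - 36513/68189) + 58081/18572 = -370868/8618143606/3559397611 + 58081/18572 = -370868*3559397611/8618143606 + 58081/18572 = -660033336598174/4309071803 + 58081/18572 = -12257888852101897485/80028081525316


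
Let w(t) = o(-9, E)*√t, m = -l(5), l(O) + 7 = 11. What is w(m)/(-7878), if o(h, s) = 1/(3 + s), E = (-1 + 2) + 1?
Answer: -I/19695 ≈ -5.0774e-5*I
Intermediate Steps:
l(O) = 4 (l(O) = -7 + 11 = 4)
E = 2 (E = 1 + 1 = 2)
m = -4 (m = -1*4 = -4)
w(t) = √t/5 (w(t) = √t/(3 + 2) = √t/5)
w(m)/(-7878) = (√(-4)/5)/(-7878) = ((2*I)/5)*(-1/7878) = (2*I/5)*(-1/7878) = -I/19695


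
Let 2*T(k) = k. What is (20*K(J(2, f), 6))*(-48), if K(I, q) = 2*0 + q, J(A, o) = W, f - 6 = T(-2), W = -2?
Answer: -5760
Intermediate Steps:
T(k) = k/2
f = 5 (f = 6 + (½)*(-2) = 6 - 1 = 5)
J(A, o) = -2
K(I, q) = q (K(I, q) = 0 + q = q)
(20*K(J(2, f), 6))*(-48) = (20*6)*(-48) = 120*(-48) = -5760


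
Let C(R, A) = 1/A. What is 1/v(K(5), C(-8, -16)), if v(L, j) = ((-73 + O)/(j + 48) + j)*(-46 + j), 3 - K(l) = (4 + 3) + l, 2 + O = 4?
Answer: 196352/13960991 ≈ 0.014064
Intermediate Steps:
O = 2 (O = -2 + 4 = 2)
K(l) = -4 - l (K(l) = 3 - ((4 + 3) + l) = 3 - (7 + l) = 3 + (-7 - l) = -4 - l)
v(L, j) = (-46 + j)*(j - 71/(48 + j)) (v(L, j) = ((-73 + 2)/(j + 48) + j)*(-46 + j) = (-71/(48 + j) + j)*(-46 + j) = (j - 71/(48 + j))*(-46 + j) = (-46 + j)*(j - 71/(48 + j)))
1/v(K(5), C(-8, -16)) = 1/((3266 + (1/(-16))³ - 2279/(-16) + 2*(1/(-16))²)/(48 + 1/(-16))) = 1/((3266 + (-1/16)³ - 2279*(-1/16) + 2*(-1/16)²)/(48 - 1/16)) = 1/((3266 - 1/4096 + 2279/16 + 2*(1/256))/(767/16)) = 1/(16*(3266 - 1/4096 + 2279/16 + 1/128)/767) = 1/((16/767)*(13960991/4096)) = 1/(13960991/196352) = 196352/13960991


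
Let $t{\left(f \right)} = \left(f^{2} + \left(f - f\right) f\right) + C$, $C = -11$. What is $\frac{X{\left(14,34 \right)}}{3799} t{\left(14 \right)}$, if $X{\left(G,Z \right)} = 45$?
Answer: $\frac{8325}{3799} \approx 2.1914$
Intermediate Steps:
$t{\left(f \right)} = -11 + f^{2}$ ($t{\left(f \right)} = \left(f^{2} + \left(f - f\right) f\right) - 11 = \left(f^{2} + 0 f\right) - 11 = \left(f^{2} + 0\right) - 11 = f^{2} - 11 = -11 + f^{2}$)
$\frac{X{\left(14,34 \right)}}{3799} t{\left(14 \right)} = \frac{45}{3799} \left(-11 + 14^{2}\right) = 45 \cdot \frac{1}{3799} \left(-11 + 196\right) = \frac{45}{3799} \cdot 185 = \frac{8325}{3799}$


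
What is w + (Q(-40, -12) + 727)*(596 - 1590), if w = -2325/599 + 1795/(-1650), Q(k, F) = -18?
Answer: -139308124111/197670 ≈ -7.0475e+5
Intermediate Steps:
w = -982291/197670 (w = -2325*1/599 + 1795*(-1/1650) = -2325/599 - 359/330 = -982291/197670 ≈ -4.9693)
w + (Q(-40, -12) + 727)*(596 - 1590) = -982291/197670 + (-18 + 727)*(596 - 1590) = -982291/197670 + 709*(-994) = -982291/197670 - 704746 = -139308124111/197670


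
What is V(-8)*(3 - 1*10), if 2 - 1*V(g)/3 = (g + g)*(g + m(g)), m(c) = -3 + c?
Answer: 6342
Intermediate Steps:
V(g) = 6 - 6*g*(-3 + 2*g) (V(g) = 6 - 3*(g + g)*(g + (-3 + g)) = 6 - 3*2*g*(-3 + 2*g) = 6 - 6*g*(-3 + 2*g))
V(-8)*(3 - 1*10) = (6 - 12*(-8)² + 18*(-8))*(3 - 1*10) = (6 - 12*64 - 144)*(3 - 10) = (6 - 768 - 144)*(-7) = -906*(-7) = 6342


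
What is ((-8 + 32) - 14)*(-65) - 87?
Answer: -737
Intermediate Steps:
((-8 + 32) - 14)*(-65) - 87 = (24 - 14)*(-65) - 87 = 10*(-65) - 87 = -650 - 87 = -737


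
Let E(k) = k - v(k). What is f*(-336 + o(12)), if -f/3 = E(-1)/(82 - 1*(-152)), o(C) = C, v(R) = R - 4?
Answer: 216/13 ≈ 16.615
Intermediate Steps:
v(R) = -4 + R
E(k) = 4 (E(k) = k - (-4 + k) = k + (4 - k) = 4)
f = -2/39 (f = -12/(82 - 1*(-152)) = -12/(82 + 152) = -12/234 = -3*2/117 = -2/39 ≈ -0.051282)
f*(-336 + o(12)) = -2*(-336 + 12)/39 = -2/39*(-324) = 216/13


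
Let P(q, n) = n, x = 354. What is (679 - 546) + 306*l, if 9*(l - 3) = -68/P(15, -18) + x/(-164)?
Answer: 408134/369 ≈ 1106.1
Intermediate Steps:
l = 21121/6642 (l = 3 + (-68/(-18) + 354/(-164))/9 = 3 + (-68*(-1/18) + 354*(-1/164))/9 = 3 + (34/9 - 177/82)/9 = 3 + (⅑)*(1195/738) = 3 + 1195/6642 = 21121/6642 ≈ 3.1799)
(679 - 546) + 306*l = (679 - 546) + 306*(21121/6642) = 133 + 359057/369 = 408134/369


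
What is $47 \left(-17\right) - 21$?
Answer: $-820$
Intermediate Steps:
$47 \left(-17\right) - 21 = -799 - 21 = -820$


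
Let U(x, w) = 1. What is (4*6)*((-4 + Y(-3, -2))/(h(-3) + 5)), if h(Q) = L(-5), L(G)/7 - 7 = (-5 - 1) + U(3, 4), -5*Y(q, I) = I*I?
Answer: -576/95 ≈ -6.0632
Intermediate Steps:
Y(q, I) = -I**2/5 (Y(q, I) = -I*I/5 = -I**2/5)
L(G) = 14 (L(G) = 49 + 7*((-5 - 1) + 1) = 49 + 7*(-6 + 1) = 49 + 7*(-5) = 49 - 35 = 14)
h(Q) = 14
(4*6)*((-4 + Y(-3, -2))/(h(-3) + 5)) = (4*6)*((-4 - 1/5*(-2)**2)/(14 + 5)) = 24*((-4 - 1/5*4)/19) = 24*((-4 - 4/5)*(1/19)) = 24*(-24/5*1/19) = 24*(-24/95) = -576/95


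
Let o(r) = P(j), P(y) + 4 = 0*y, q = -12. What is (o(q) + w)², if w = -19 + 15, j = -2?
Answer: 64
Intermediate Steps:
w = -4
P(y) = -4 (P(y) = -4 + 0*y = -4 + 0 = -4)
o(r) = -4
(o(q) + w)² = (-4 - 4)² = (-8)² = 64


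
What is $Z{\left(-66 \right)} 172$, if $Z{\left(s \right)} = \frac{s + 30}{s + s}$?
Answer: $\frac{516}{11} \approx 46.909$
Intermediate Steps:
$Z{\left(s \right)} = \frac{30 + s}{2 s}$
$Z{\left(-66 \right)} 172 = \frac{30 - 66}{2 \left(-66\right)} 172 = \frac{1}{2} \left(- \frac{1}{66}\right) \left(-36\right) 172 = \frac{3}{11} \cdot 172 = \frac{516}{11}$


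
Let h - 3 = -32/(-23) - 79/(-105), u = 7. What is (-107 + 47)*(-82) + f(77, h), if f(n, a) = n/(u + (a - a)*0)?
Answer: 4931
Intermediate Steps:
h = 12422/2415 (h = 3 + (-32/(-23) - 79/(-105)) = 3 + (-32*(-1/23) - 79*(-1/105)) = 3 + (32/23 + 79/105) = 3 + 5177/2415 = 12422/2415 ≈ 5.1437)
f(n, a) = n/7 (f(n, a) = n/(7 + (a - a)*0) = n/(7 + 0*0) = n/(7 + 0) = n/7)
(-107 + 47)*(-82) + f(77, h) = (-107 + 47)*(-82) + (⅐)*77 = -60*(-82) + 11 = 4920 + 11 = 4931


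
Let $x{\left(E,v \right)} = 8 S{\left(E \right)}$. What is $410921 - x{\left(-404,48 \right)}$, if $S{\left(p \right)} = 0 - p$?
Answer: $407689$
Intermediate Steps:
$S{\left(p \right)} = - p$
$x{\left(E,v \right)} = - 8 E$ ($x{\left(E,v \right)} = 8 \left(- E\right) = - 8 E$)
$410921 - x{\left(-404,48 \right)} = 410921 - \left(-8\right) \left(-404\right) = 410921 - 3232 = 407689$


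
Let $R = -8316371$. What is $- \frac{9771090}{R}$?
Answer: $\frac{1395870}{1188053} \approx 1.1749$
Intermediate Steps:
$- \frac{9771090}{R} = - \frac{9771090}{-8316371} = \left(-9771090\right) \left(- \frac{1}{8316371}\right) = \frac{1395870}{1188053}$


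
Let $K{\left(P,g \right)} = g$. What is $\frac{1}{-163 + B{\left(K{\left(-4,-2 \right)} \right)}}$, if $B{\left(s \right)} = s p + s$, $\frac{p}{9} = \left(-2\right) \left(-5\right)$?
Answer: $- \frac{1}{345} \approx -0.0028986$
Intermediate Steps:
$p = 90$ ($p = 9 \left(\left(-2\right) \left(-5\right)\right) = 9 \cdot 10 = 90$)
$B{\left(s \right)} = 91 s$ ($B{\left(s \right)} = s 90 + s = 90 s + s = 91 s$)
$\frac{1}{-163 + B{\left(K{\left(-4,-2 \right)} \right)}} = \frac{1}{-163 + 91 \left(-2\right)} = \frac{1}{-163 - 182} = \frac{1}{-345} = - \frac{1}{345}$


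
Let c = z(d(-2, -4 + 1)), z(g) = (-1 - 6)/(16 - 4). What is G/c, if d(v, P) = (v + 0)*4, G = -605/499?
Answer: 7260/3493 ≈ 2.0784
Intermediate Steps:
G = -605/499 (G = -605*1/499 = -605/499 ≈ -1.2124)
d(v, P) = 4*v (d(v, P) = v*4 = 4*v)
z(g) = -7/12
c = -7/12 ≈ -0.58333
G/c = -605/(499*(-7/12)) = -605/499*(-12/7) = 7260/3493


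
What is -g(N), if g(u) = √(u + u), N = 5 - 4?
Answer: -√2 ≈ -1.4142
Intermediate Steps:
N = 1
g(u) = √2*√u (g(u) = √(2*u) = √2*√u)
-g(N) = -√2*√1 = -√2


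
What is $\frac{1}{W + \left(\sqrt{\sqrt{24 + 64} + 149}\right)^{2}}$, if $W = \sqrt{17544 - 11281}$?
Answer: $\frac{1}{149 + \sqrt{6263} + 2 \sqrt{22}} \approx 0.0042102$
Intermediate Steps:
$W = \sqrt{6263}$ ($W = \sqrt{17544 - 11281} = \sqrt{6263} \approx 79.139$)
$\frac{1}{W + \left(\sqrt{\sqrt{24 + 64} + 149}\right)^{2}} = \frac{1}{\sqrt{6263} + \left(\sqrt{\sqrt{24 + 64} + 149}\right)^{2}} = \frac{1}{\sqrt{6263} + \left(\sqrt{\sqrt{88} + 149}\right)^{2}} = \frac{1}{\sqrt{6263} + \left(\sqrt{2 \sqrt{22} + 149}\right)^{2}} = \frac{1}{\sqrt{6263} + \left(\sqrt{149 + 2 \sqrt{22}}\right)^{2}} = \frac{1}{\sqrt{6263} + \left(149 + 2 \sqrt{22}\right)} = \frac{1}{149 + \sqrt{6263} + 2 \sqrt{22}}$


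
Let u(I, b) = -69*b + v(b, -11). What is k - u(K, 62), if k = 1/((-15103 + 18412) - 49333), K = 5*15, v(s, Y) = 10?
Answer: 196430431/46024 ≈ 4268.0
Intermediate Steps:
K = 75
u(I, b) = 10 - 69*b (u(I, b) = -69*b + 10 = 10 - 69*b)
k = -1/46024 (k = 1/(3309 - 49333) = 1/(-46024) = -1/46024 ≈ -2.1728e-5)
k - u(K, 62) = -1/46024 - (10 - 69*62) = -1/46024 - (10 - 4278) = -1/46024 - 1*(-4268) = -1/46024 + 4268 = 196430431/46024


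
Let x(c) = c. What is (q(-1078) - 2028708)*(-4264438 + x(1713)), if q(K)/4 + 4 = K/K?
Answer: 8647875462000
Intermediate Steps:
q(K) = -12 (q(K) = -16 + 4*(K/K) = -16 + 4*1 = -16 + 4 = -12)
(q(-1078) - 2028708)*(-4264438 + x(1713)) = (-12 - 2028708)*(-4264438 + 1713) = -2028720*(-4262725) = 8647875462000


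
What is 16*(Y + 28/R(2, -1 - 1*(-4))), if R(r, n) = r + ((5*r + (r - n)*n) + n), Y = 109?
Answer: 5344/3 ≈ 1781.3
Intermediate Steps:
R(r, n) = n + 6*r + n*(r - n) (R(r, n) = r + ((5*r + n*(r - n)) + n) = r + (n + 5*r + n*(r - n)) = n + 6*r + n*(r - n))
16*(Y + 28/R(2, -1 - 1*(-4))) = 16*(109 + 28/((-1 - 1*(-4)) - (-1 - 1*(-4))² + 6*2 + (-1 - 1*(-4))*2)) = 16*(109 + 28/((-1 + 4) - (-1 + 4)² + 12 + (-1 + 4)*2)) = 16*(109 + 28/(3 - 1*3² + 12 + 3*2)) = 16*(109 + 28/(3 - 1*9 + 12 + 6)) = 16*(109 + 28/(3 - 9 + 12 + 6)) = 16*(109 + 28/12) = 16*(109 + 28*(1/12)) = 16*(109 + 7/3) = 16*(334/3) = 5344/3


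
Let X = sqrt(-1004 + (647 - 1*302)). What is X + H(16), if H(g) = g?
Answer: 16 + I*sqrt(659) ≈ 16.0 + 25.671*I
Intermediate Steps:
X = I*sqrt(659) (X = sqrt(-1004 + (647 - 302)) = sqrt(-1004 + 345) = sqrt(-659) = I*sqrt(659) ≈ 25.671*I)
X + H(16) = I*sqrt(659) + 16 = 16 + I*sqrt(659)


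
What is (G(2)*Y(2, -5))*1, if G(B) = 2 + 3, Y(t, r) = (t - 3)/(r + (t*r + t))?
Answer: 5/13 ≈ 0.38462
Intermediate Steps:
Y(t, r) = (-3 + t)/(r + t + r*t) (Y(t, r) = (-3 + t)/(r + (r*t + t)) = (-3 + t)/(r + (t + r*t)) = (-3 + t)/(r + t + r*t))
G(B) = 5
(G(2)*Y(2, -5))*1 = (5*((-3 + 2)/(-5 + 2 - 5*2)))*1 = (5*(-1/(-5 + 2 - 10)))*1 = (5*(-1/(-13)))*1 = (5*(-1/13*(-1)))*1 = (5*(1/13))*1 = (5/13)*1 = 5/13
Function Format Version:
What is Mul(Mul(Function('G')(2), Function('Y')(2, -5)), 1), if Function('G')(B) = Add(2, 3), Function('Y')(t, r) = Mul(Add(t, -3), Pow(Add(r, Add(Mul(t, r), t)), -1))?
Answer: Rational(5, 13) ≈ 0.38462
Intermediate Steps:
Function('Y')(t, r) = Mul(Pow(Add(r, t, Mul(r, t)), -1), Add(-3, t)) (Function('Y')(t, r) = Mul(Add(-3, t), Pow(Add(r, Add(Mul(r, t), t)), -1)) = Mul(Add(-3, t), Pow(Add(r, Add(t, Mul(r, t))), -1)) = Mul(Add(-3, t), Pow(Add(r, t, Mul(r, t)), -1)) = Mul(Pow(Add(r, t, Mul(r, t)), -1), Add(-3, t)))
Function('G')(B) = 5
Mul(Mul(Function('G')(2), Function('Y')(2, -5)), 1) = Mul(Mul(5, Mul(Pow(Add(-5, 2, Mul(-5, 2)), -1), Add(-3, 2))), 1) = Mul(Mul(5, Mul(Pow(Add(-5, 2, -10), -1), -1)), 1) = Mul(Mul(5, Mul(Pow(-13, -1), -1)), 1) = Mul(Mul(5, Mul(Rational(-1, 13), -1)), 1) = Mul(Mul(5, Rational(1, 13)), 1) = Mul(Rational(5, 13), 1) = Rational(5, 13)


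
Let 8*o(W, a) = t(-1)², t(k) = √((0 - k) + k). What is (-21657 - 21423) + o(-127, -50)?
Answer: -43080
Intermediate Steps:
t(k) = 0 (t(k) = √(-k + k) = √0 = 0)
o(W, a) = 0 (o(W, a) = (⅛)*0² = (⅛)*0 = 0)
(-21657 - 21423) + o(-127, -50) = (-21657 - 21423) + 0 = -43080 + 0 = -43080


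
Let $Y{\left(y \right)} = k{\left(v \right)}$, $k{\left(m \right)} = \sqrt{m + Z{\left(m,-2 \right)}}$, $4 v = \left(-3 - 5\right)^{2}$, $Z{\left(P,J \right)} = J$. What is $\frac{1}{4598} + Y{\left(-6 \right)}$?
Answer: $\frac{1}{4598} + \sqrt{14} \approx 3.7419$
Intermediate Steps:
$v = 16$ ($v = \frac{\left(-3 - 5\right)^{2}}{4} = \frac{\left(-8\right)^{2}}{4} = \frac{1}{4} \cdot 64 = 16$)
$k{\left(m \right)} = \sqrt{-2 + m}$ ($k{\left(m \right)} = \sqrt{m - 2} = \sqrt{-2 + m}$)
$Y{\left(y \right)} = \sqrt{14}$ ($Y{\left(y \right)} = \sqrt{-2 + 16} = \sqrt{14}$)
$\frac{1}{4598} + Y{\left(-6 \right)} = \frac{1}{4598} + \sqrt{14}$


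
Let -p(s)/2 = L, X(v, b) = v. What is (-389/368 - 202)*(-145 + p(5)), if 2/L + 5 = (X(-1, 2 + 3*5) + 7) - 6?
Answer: 10775345/368 ≈ 29281.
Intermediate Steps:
L = -2/5 (L = 2/(-5 + ((-1 + 7) - 6)) = 2/(-5 + (6 - 6)) = 2/(-5 + 0) = 2/(-5) = 2*(-1/5) = -2/5 ≈ -0.40000)
p(s) = 4/5 (p(s) = -2*(-2/5) = 4/5)
(-389/368 - 202)*(-145 + p(5)) = (-389/368 - 202)*(-145 + 4/5) = (-389*1/368 - 202)*(-721/5) = (-389/368 - 202)*(-721/5) = -74725/368*(-721/5) = 10775345/368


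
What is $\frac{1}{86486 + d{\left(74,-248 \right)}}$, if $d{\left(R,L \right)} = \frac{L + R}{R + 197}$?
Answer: $\frac{271}{23437532} \approx 1.1563 \cdot 10^{-5}$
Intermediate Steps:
$d{\left(R,L \right)} = \frac{L + R}{197 + R}$
$\frac{1}{86486 + d{\left(74,-248 \right)}} = \frac{1}{86486 + \frac{-248 + 74}{197 + 74}} = \frac{1}{86486 + \frac{1}{271} \left(-174\right)} = \frac{1}{86486 - \frac{174}{271}} = \frac{1}{\frac{23437532}{271}} = \frac{271}{23437532}$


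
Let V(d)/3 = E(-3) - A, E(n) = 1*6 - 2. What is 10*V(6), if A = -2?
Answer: 180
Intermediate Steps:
E(n) = 4 (E(n) = 6 - 2 = 4)
V(d) = 18 (V(d) = 3*(4 - 1*(-2)) = 3*(4 + 2) = 3*6 = 18)
10*V(6) = 10*18 = 180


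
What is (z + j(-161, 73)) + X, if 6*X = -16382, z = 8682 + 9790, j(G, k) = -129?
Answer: 46838/3 ≈ 15613.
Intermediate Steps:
z = 18472
X = -8191/3 (X = (⅙)*(-16382) = -8191/3 ≈ -2730.3)
(z + j(-161, 73)) + X = (18472 - 129) - 8191/3 = 18343 - 8191/3 = 46838/3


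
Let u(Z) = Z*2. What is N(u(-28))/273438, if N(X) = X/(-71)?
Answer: 28/9707049 ≈ 2.8845e-6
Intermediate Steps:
u(Z) = 2*Z
N(X) = -X/71 (N(X) = X*(-1/71) = -X/71)
N(u(-28))/273438 = -2*(-28)/71/273438 = -1/71*(-56)*(1/273438) = (56/71)*(1/273438) = 28/9707049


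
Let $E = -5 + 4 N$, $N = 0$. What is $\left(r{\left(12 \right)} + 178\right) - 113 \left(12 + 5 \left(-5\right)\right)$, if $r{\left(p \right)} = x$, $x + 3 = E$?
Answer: $1639$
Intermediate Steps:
$E = -5$ ($E = -5 + 4 \cdot 0 = -5 + 0 = -5$)
$x = -8$ ($x = -3 - 5 = -8$)
$r{\left(p \right)} = -8$
$\left(r{\left(12 \right)} + 178\right) - 113 \left(12 + 5 \left(-5\right)\right) = \left(-8 + 178\right) - 113 \left(12 + 5 \left(-5\right)\right) = 170 - 113 \left(12 - 25\right) = 170 - -1469 = 170 + 1469 = 1639$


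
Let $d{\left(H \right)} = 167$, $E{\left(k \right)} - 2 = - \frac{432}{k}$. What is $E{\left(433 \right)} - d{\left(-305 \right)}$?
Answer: $- \frac{71877}{433} \approx -166.0$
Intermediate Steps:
$E{\left(k \right)} = 2 - \frac{432}{k}$
$E{\left(433 \right)} - d{\left(-305 \right)} = \left(2 - \frac{432}{433}\right) - 167 = \frac{434}{433} - 167 = - \frac{71877}{433}$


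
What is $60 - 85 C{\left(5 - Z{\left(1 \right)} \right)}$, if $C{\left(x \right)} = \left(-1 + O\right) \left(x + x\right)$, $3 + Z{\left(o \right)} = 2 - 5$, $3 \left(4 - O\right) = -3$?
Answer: $-7420$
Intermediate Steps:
$O = 5$ ($O = 4 - -1 = 4 + 1 = 5$)
$Z{\left(o \right)} = -6$ ($Z{\left(o \right)} = -3 + \left(2 - 5\right) = -3 - 3 = -6$)
$C{\left(x \right)} = 8 x$ ($C{\left(x \right)} = \left(-1 + 5\right) \left(x + x\right) = 4 \cdot 2 x = 8 x$)
$60 - 85 C{\left(5 - Z{\left(1 \right)} \right)} = 60 - 85 \cdot 8 \left(5 - -6\right) = 60 - 85 \cdot 8 \left(5 + 6\right) = 60 - 85 \cdot 8 \cdot 11 = 60 - 7480 = -7420$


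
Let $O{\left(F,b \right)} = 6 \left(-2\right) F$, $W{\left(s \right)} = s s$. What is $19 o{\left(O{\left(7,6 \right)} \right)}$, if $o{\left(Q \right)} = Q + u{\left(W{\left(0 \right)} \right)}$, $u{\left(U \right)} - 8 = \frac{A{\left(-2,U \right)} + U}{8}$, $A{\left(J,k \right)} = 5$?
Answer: $- \frac{11457}{8} \approx -1432.1$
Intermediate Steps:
$W{\left(s \right)} = s^{2}$
$O{\left(F,b \right)} = - 12 F$
$u{\left(U \right)} = \frac{69}{8} + \frac{U}{8}$ ($u{\left(U \right)} = 8 + \frac{5 + U}{8} = 8 + \left(5 + U\right) \frac{1}{8} = 8 + \left(\frac{5}{8} + \frac{U}{8}\right) = \frac{69}{8} + \frac{U}{8}$)
$o{\left(Q \right)} = \frac{69}{8} + Q$ ($o{\left(Q \right)} = Q + \left(\frac{69}{8} + \frac{0^{2}}{8}\right) = Q + \left(\frac{69}{8} + \frac{1}{8} \cdot 0\right) = Q + \left(\frac{69}{8} + 0\right) = Q + \frac{69}{8} = \frac{69}{8} + Q$)
$19 o{\left(O{\left(7,6 \right)} \right)} = 19 \left(\frac{69}{8} - 84\right) = 19 \left(- \frac{603}{8}\right) = - \frac{11457}{8}$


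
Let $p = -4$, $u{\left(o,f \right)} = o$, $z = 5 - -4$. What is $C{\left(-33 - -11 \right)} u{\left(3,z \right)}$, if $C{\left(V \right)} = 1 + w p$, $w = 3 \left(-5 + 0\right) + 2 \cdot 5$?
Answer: $63$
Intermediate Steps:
$z = 9$ ($z = 5 + 4 = 9$)
$w = -5$ ($w = 3 \left(-5\right) + 10 = -15 + 10 = -5$)
$C{\left(V \right)} = 21$ ($C{\left(V \right)} = 1 - -20 = 1 + 20 = 21$)
$C{\left(-33 - -11 \right)} u{\left(3,z \right)} = 21 \cdot 3 = 63$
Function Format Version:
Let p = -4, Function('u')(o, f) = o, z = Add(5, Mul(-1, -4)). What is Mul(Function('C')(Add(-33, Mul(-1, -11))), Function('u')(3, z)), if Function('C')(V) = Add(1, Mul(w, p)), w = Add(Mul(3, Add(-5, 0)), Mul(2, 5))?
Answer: 63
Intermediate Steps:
z = 9 (z = Add(5, 4) = 9)
w = -5 (w = Add(Mul(3, -5), 10) = Add(-15, 10) = -5)
Function('C')(V) = 21 (Function('C')(V) = Add(1, Mul(-5, -4)) = Add(1, 20) = 21)
Mul(Function('C')(Add(-33, Mul(-1, -11))), Function('u')(3, z)) = Mul(21, 3) = 63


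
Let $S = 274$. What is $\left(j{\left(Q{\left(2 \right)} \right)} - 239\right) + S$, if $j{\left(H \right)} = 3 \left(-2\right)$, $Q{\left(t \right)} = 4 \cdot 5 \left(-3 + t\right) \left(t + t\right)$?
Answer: $29$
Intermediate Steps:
$Q{\left(t \right)} = 40 t \left(-3 + t\right)$ ($Q{\left(t \right)} = 20 \left(-3 + t\right) 2 t = 20 \cdot 2 t \left(-3 + t\right) = 40 t \left(-3 + t\right)$)
$j{\left(H \right)} = -6$
$\left(j{\left(Q{\left(2 \right)} \right)} - 239\right) + S = \left(-6 - 239\right) + 274 = -245 + 274 = 29$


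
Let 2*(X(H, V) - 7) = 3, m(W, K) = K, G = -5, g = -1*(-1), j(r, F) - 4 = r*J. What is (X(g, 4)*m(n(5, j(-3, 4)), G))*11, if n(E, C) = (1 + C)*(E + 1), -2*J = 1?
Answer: -935/2 ≈ -467.50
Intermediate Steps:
J = -1/2 (J = -1/2*1 = -1/2 ≈ -0.50000)
j(r, F) = 4 - r/2 (j(r, F) = 4 + r*(-1/2) = 4 - r/2)
n(E, C) = (1 + C)*(1 + E)
g = 1
X(H, V) = 17/2 (X(H, V) = 7 + (1/2)*3 = 7 + 3/2 = 17/2)
(X(g, 4)*m(n(5, j(-3, 4)), G))*11 = ((17/2)*(-5))*11 = -85/2*11 = -935/2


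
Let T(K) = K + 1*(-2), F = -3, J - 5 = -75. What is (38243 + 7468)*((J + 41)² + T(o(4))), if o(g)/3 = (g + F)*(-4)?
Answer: 37802997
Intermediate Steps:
J = -70 (J = 5 - 75 = -70)
o(g) = 36 - 12*g (o(g) = 3*((g - 3)*(-4)) = 3*((-3 + g)*(-4)) = 3*(12 - 4*g) = 36 - 12*g)
T(K) = -2 + K (T(K) = K - 2 = -2 + K)
(38243 + 7468)*((J + 41)² + T(o(4))) = (38243 + 7468)*((-70 + 41)² + (-2 + (36 - 12*4))) = 45711*((-29)² + (-2 + (36 - 48))) = 45711*(841 + (-2 - 12)) = 45711*(841 - 14) = 45711*827 = 37802997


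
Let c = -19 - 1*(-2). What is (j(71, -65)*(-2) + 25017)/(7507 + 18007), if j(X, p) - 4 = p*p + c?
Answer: 16593/25514 ≈ 0.65035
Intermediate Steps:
c = -17 (c = -19 + 2 = -17)
j(X, p) = -13 + p² (j(X, p) = 4 + (p*p - 17) = 4 + (p² - 17) = 4 + (-17 + p²) = -13 + p²)
(j(71, -65)*(-2) + 25017)/(7507 + 18007) = ((-13 + (-65)²)*(-2) + 25017)/(7507 + 18007) = ((-13 + 4225)*(-2) + 25017)/25514 = (4212*(-2) + 25017)*(1/25514) = (-8424 + 25017)*(1/25514) = 16593*(1/25514) = 16593/25514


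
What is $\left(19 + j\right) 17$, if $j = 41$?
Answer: $1020$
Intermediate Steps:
$\left(19 + j\right) 17 = \left(19 + 41\right) 17 = 60 \cdot 17 = 1020$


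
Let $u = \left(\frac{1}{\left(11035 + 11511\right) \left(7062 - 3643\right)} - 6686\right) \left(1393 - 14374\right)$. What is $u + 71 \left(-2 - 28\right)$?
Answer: $\frac{6690097808770083}{77084774} \approx 8.6789 \cdot 10^{7}$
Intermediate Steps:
$u = \frac{6690261999338703}{77084774}$ ($u = \left(\frac{1}{22546 \cdot 3419} - 6686\right) \left(-12981\right) = \left(\frac{1}{77084774} - 6686\right) \left(-12981\right) = \left(- \frac{515388798963}{77084774}\right) \left(-12981\right) = \frac{6690261999338703}{77084774} \approx 8.6791 \cdot 10^{7}$)
$u + 71 \left(-2 - 28\right) = \frac{6690261999338703}{77084774} + 71 \left(-2 - 28\right) = \frac{6690261999338703}{77084774} + 71 \left(-30\right) = \frac{6690261999338703}{77084774} - 2130 = \frac{6690097808770083}{77084774}$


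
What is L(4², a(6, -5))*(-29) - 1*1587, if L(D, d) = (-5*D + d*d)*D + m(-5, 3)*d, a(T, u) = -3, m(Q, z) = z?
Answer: 31618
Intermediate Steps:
L(D, d) = 3*d + D*(d² - 5*D) (L(D, d) = (-5*D + d*d)*D + 3*d = (-5*D + d²)*D + 3*d = (d² - 5*D)*D + 3*d = D*(d² - 5*D) + 3*d = 3*d + D*(d² - 5*D))
L(4², a(6, -5))*(-29) - 1*1587 = (-5*(4²)² + 3*(-3) + 4²*(-3)²)*(-29) - 1*1587 = (-5*16² - 9 + 16*9)*(-29) - 1587 = (-5*256 - 9 + 144)*(-29) - 1587 = (-1280 - 9 + 144)*(-29) - 1587 = -1145*(-29) - 1587 = 33205 - 1587 = 31618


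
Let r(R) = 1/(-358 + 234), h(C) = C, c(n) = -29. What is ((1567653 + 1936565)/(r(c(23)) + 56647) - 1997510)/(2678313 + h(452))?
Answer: -14030529151738/18816253439655 ≈ -0.74566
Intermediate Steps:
r(R) = -1/124 (r(R) = 1/(-124) = -1/124)
((1567653 + 1936565)/(r(c(23)) + 56647) - 1997510)/(2678313 + h(452)) = ((1567653 + 1936565)/(-1/124 + 56647) - 1997510)/(2678313 + 452) = (3504218/(7024227/124) - 1997510)/2678765 = (3504218*(124/7024227) - 1997510)*(1/2678765) = (434523032/7024227 - 1997510)*(1/2678765) = -14030529151738/7024227*1/2678765 = -14030529151738/18816253439655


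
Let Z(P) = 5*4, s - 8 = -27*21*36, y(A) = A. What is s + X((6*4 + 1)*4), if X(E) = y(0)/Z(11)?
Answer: -20404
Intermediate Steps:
s = -20404 (s = 8 - 27*21*36 = 8 - 567*36 = 8 - 20412 = -20404)
Z(P) = 20
X(E) = 0 (X(E) = 0/20 = 0*(1/20) = 0)
s + X((6*4 + 1)*4) = -20404 + 0 = -20404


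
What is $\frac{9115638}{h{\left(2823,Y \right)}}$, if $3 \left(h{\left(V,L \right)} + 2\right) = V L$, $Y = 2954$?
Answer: $\frac{4557819}{1389856} \approx 3.2793$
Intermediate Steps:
$h{\left(V,L \right)} = -2 + \frac{L V}{3}$ ($h{\left(V,L \right)} = -2 + \frac{V L}{3} = -2 + \frac{L V}{3}$)
$\frac{9115638}{h{\left(2823,Y \right)}} = \frac{9115638}{-2 + \frac{1}{3} \cdot 2954 \cdot 2823} = \frac{9115638}{-2 + 2779714} = \frac{9115638}{2779712} = 9115638 \cdot \frac{1}{2779712} = \frac{4557819}{1389856}$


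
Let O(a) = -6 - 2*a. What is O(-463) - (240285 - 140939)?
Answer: -98426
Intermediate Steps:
O(-463) - (240285 - 140939) = (-6 - 2*(-463)) - (240285 - 140939) = (-6 + 926) - 1*99346 = 920 - 99346 = -98426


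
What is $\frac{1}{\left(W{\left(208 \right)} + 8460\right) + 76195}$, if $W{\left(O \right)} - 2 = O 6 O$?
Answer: $\frac{1}{344241} \approx 2.9049 \cdot 10^{-6}$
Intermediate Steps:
$W{\left(O \right)} = 2 + 6 O^{2}$ ($W{\left(O \right)} = 2 + O 6 O = 2 + 6 O O = 2 + 6 O^{2}$)
$\frac{1}{\left(W{\left(208 \right)} + 8460\right) + 76195} = \frac{1}{\left(\left(2 + 6 \cdot 208^{2}\right) + 8460\right) + 76195} = \frac{1}{\left(\left(2 + 6 \cdot 43264\right) + 8460\right) + 76195} = \frac{1}{\left(\left(2 + 259584\right) + 8460\right) + 76195} = \frac{1}{\left(259586 + 8460\right) + 76195} = \frac{1}{268046 + 76195} = \frac{1}{344241}$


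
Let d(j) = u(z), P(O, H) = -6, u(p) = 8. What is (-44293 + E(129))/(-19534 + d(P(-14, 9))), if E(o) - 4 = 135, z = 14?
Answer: 22077/9763 ≈ 2.2613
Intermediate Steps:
E(o) = 139 (E(o) = 4 + 135 = 139)
d(j) = 8
(-44293 + E(129))/(-19534 + d(P(-14, 9))) = (-44293 + 139)/(-19534 + 8) = -44154/(-19526) = -44154*(-1/19526) = 22077/9763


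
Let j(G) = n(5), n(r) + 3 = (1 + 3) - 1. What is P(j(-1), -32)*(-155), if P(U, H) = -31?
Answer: 4805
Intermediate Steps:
n(r) = 0 (n(r) = -3 + ((1 + 3) - 1) = -3 + (4 - 1) = -3 + 3 = 0)
j(G) = 0
P(j(-1), -32)*(-155) = -31*(-155) = 4805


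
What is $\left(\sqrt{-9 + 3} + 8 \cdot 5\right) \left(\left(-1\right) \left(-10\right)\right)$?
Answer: $400 + 10 i \sqrt{6} \approx 400.0 + 24.495 i$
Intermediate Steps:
$\left(\sqrt{-9 + 3} + 8 \cdot 5\right) \left(\left(-1\right) \left(-10\right)\right) = \left(\sqrt{-6} + 40\right) 10 = \left(i \sqrt{6} + 40\right) 10 = \left(40 + i \sqrt{6}\right) 10 = 400 + 10 i \sqrt{6}$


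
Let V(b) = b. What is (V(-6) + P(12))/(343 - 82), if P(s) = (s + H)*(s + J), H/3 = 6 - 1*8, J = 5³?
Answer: 272/87 ≈ 3.1264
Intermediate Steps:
J = 125
H = -6 (H = 3*(6 - 1*8) = 3*(6 - 8) = 3*(-2) = -6)
P(s) = (-6 + s)*(125 + s) (P(s) = (s - 6)*(s + 125) = (-6 + s)*(125 + s))
(V(-6) + P(12))/(343 - 82) = (-6 + (-750 + 12² + 119*12))/(343 - 82) = (-6 + (-750 + 144 + 1428))/261 = (-6 + 822)*(1/261) = 816*(1/261) = 272/87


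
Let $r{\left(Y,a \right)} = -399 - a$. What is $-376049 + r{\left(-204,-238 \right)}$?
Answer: $-376210$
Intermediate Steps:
$-376049 + r{\left(-204,-238 \right)} = -376049 - 161 = -376210$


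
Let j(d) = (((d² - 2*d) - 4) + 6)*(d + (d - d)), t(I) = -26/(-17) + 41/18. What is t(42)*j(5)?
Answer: 5825/18 ≈ 323.61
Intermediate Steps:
t(I) = 1165/306 (t(I) = -26*(-1/17) + 41*(1/18) = 26/17 + 41/18 = 1165/306)
j(d) = d*(2 + d² - 2*d) (j(d) = ((-4 + d² - 2*d) + 6)*(d + 0) = (2 + d² - 2*d)*d = d*(2 + d² - 2*d))
t(42)*j(5) = 1165*(5*(2 + 5² - 2*5))/306 = 1165*(5*(2 + 25 - 10))/306 = 1165*(5*17)/306 = (1165/306)*85 = 5825/18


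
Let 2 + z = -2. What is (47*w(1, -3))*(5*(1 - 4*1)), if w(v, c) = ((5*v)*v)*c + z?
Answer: 13395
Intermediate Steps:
z = -4 (z = -2 - 2 = -4)
w(v, c) = -4 + 5*c*v² (w(v, c) = ((5*v)*v)*c - 4 = (5*v²)*c - 4 = 5*c*v² - 4 = -4 + 5*c*v²)
(47*w(1, -3))*(5*(1 - 4*1)) = (47*(-4 + 5*(-3)*1²))*(5*(1 - 4*1)) = (47*(-4 + 5*(-3)*1))*(5*(1 - 4)) = (47*(-4 - 15))*(5*(-3)) = (47*(-19))*(-15) = -893*(-15) = 13395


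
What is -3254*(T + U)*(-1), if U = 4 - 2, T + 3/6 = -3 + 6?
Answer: 14643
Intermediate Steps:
T = 5/2 (T = -½ + (-3 + 6) = -½ + 3 = 5/2 ≈ 2.5000)
U = 2
-3254*(T + U)*(-1) = -3254*(5/2 + 2)*(-1) = -14643*(-1) = -3254*(-9/2) = 14643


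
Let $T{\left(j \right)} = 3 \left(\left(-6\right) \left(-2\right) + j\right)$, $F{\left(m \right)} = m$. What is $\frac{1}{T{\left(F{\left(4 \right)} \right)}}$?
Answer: $\frac{1}{48} \approx 0.020833$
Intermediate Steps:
$T{\left(j \right)} = 36 + 3 j$ ($T{\left(j \right)} = 3 \left(12 + j\right) = 36 + 3 j$)
$\frac{1}{T{\left(F{\left(4 \right)} \right)}} = \frac{1}{36 + 3 \cdot 4} = \frac{1}{36 + 12} = \frac{1}{48}$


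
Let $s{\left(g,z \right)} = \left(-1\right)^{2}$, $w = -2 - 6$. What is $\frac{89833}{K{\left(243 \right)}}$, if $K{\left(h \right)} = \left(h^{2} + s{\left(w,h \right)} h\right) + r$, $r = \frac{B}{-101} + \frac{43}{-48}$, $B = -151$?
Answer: $\frac{435510384}{287450521} \approx 1.5151$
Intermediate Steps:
$w = -8$ ($w = -2 - 6 = -8$)
$s{\left(g,z \right)} = 1$
$r = \frac{2905}{4848}$ ($r = - \frac{151}{-101} + \frac{43}{-48} = \left(-151\right) \left(- \frac{1}{101}\right) + 43 \left(- \frac{1}{48}\right) = \frac{151}{101} - \frac{43}{48} = \frac{2905}{4848} \approx 0.59922$)
$K{\left(h \right)} = \frac{2905}{4848} + h + h^{2}$ ($K{\left(h \right)} = \left(h^{2} + 1 h\right) + \frac{2905}{4848} = \left(h^{2} + h\right) + \frac{2905}{4848} = \left(h + h^{2}\right) + \frac{2905}{4848} = \frac{2905}{4848} + h + h^{2}$)
$\frac{89833}{K{\left(243 \right)}} = \frac{89833}{\frac{2905}{4848} + 243 + 243^{2}} = \frac{89833}{\frac{2905}{4848} + 243 + 59049} = \frac{89833}{\frac{287450521}{4848}} = 89833 \cdot \frac{4848}{287450521} = \frac{435510384}{287450521}$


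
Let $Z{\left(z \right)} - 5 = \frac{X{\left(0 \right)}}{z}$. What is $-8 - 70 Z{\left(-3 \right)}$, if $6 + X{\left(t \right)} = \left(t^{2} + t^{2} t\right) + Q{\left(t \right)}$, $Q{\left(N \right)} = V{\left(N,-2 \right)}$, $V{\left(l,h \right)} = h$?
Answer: $- \frac{1634}{3} \approx -544.67$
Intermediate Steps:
$Q{\left(N \right)} = -2$
$X{\left(t \right)} = -8 + t^{2} + t^{3}$ ($X{\left(t \right)} = -6 - \left(2 - t^{2} - t^{2} t\right) = -6 - \left(2 - t^{2} - t^{3}\right) = -6 + \left(-2 + t^{2} + t^{3}\right) = -8 + t^{2} + t^{3}$)
$Z{\left(z \right)} = 5 - \frac{8}{z}$ ($Z{\left(z \right)} = 5 + \frac{-8 + 0^{2} + 0^{3}}{z} = 5 + \frac{-8 + 0 + 0}{z} = 5 - \frac{8}{z}$)
$-8 - 70 Z{\left(-3 \right)} = -8 - 70 \left(5 - \frac{8}{-3}\right) = -8 - 70 \left(5 - - \frac{8}{3}\right) = -8 - 70 \left(5 + \frac{8}{3}\right) = -8 - \frac{1610}{3} = - \frac{1634}{3}$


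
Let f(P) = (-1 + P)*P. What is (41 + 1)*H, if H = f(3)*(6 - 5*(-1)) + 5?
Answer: 2982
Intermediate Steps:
f(P) = P*(-1 + P)
H = 71 (H = (3*(-1 + 3))*(6 - 5*(-1)) + 5 = (3*2)*(6 + 5) + 5 = 6*11 + 5 = 66 + 5 = 71)
(41 + 1)*H = (41 + 1)*71 = 42*71 = 2982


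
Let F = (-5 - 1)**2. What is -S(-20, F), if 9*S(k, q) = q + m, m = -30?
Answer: -2/3 ≈ -0.66667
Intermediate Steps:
F = 36 (F = (-6)**2 = 36)
S(k, q) = -10/3 + q/9 (S(k, q) = (q - 30)/9 = (-30 + q)/9 = -10/3 + q/9)
-S(-20, F) = -(-10/3 + (1/9)*36) = -(-10/3 + 4) = -1*2/3 = -2/3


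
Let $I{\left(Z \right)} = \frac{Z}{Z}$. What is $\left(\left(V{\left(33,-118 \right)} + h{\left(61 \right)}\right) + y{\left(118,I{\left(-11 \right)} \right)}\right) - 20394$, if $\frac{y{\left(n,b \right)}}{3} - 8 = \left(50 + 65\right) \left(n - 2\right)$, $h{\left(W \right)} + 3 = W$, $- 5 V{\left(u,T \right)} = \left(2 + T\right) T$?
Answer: $\frac{84852}{5} \approx 16970.0$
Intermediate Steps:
$I{\left(Z \right)} = 1$
$V{\left(u,T \right)} = - \frac{T \left(2 + T\right)}{5}$ ($V{\left(u,T \right)} = - \frac{\left(2 + T\right) T}{5} = - \frac{T \left(2 + T\right)}{5}$)
$h{\left(W \right)} = -3 + W$
$y{\left(n,b \right)} = -666 + 345 n$ ($y{\left(n,b \right)} = 24 + 3 \left(50 + 65\right) \left(n - 2\right) = 24 + 3 \cdot 115 \left(-2 + n\right) = 24 + 3 \left(-230 + 115 n\right) = 24 + \left(-690 + 345 n\right) = -666 + 345 n$)
$\left(\left(V{\left(33,-118 \right)} + h{\left(61 \right)}\right) + y{\left(118,I{\left(-11 \right)} \right)}\right) - 20394 = \left(\left(\left(- \frac{1}{5}\right) \left(-118\right) \left(2 - 118\right) + \left(-3 + 61\right)\right) + \left(-666 + 345 \cdot 118\right)\right) - 20394 = \left(\left(\left(- \frac{1}{5}\right) \left(-118\right) \left(-116\right) + 58\right) + \left(-666 + 40710\right)\right) - 20394 = \left(\left(- \frac{13688}{5} + 58\right) + 40044\right) - 20394 = \left(- \frac{13398}{5} + 40044\right) - 20394 = \frac{186822}{5} - 20394 = \frac{84852}{5}$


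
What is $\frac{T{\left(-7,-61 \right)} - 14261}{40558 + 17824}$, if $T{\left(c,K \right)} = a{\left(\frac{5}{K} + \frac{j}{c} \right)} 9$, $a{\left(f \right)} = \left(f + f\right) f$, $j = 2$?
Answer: $- \frac{2599750187}{10644731678} \approx -0.24423$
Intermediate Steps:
$a{\left(f \right)} = 2 f^{2}$ ($a{\left(f \right)} = 2 f f = 2 f^{2}$)
$T{\left(c,K \right)} = 18 \left(\frac{2}{c} + \frac{5}{K}\right)^{2}$ ($T{\left(c,K \right)} = 2 \left(\frac{5}{K} + \frac{2}{c}\right)^{2} \cdot 9 = 2 \left(\frac{2}{c} + \frac{5}{K}\right)^{2} \cdot 9 = 18 \left(\frac{2}{c} + \frac{5}{K}\right)^{2}$)
$\frac{T{\left(-7,-61 \right)} - 14261}{40558 + 17824} = \frac{\frac{18 \left(2 \left(-61\right) + 5 \left(-7\right)\right)^{2}}{3721 \cdot 49} - 14261}{40558 + 17824} = \frac{18 \cdot \frac{1}{3721} \cdot \frac{1}{49} \left(-122 - 35\right)^{2} - 14261}{58382} = \left(18 \cdot \frac{1}{3721} \cdot \frac{1}{49} \left(-157\right)^{2} - 14261\right) \frac{1}{58382} = \left(18 \cdot \frac{1}{3721} \cdot \frac{1}{49} \cdot 24649 - 14261\right) \frac{1}{58382} = \left(\frac{443682}{182329} - 14261\right) \frac{1}{58382} = \left(- \frac{2599750187}{182329}\right) \frac{1}{58382} = - \frac{2599750187}{10644731678}$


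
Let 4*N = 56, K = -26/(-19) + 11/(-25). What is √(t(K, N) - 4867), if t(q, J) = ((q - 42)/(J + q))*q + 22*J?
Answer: 2*I*√10561338425831/96235 ≈ 67.539*I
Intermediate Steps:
K = 441/475 (K = -26*(-1/19) + 11*(-1/25) = 26/19 - 11/25 = 441/475 ≈ 0.92842)
N = 14 (N = (¼)*56 = 14)
t(q, J) = 22*J + q*(-42 + q)/(J + q) (t(q, J) = ((-42 + q)/(J + q))*q + 22*J = q*(-42 + q)/(J + q) + 22*J = 22*J + q*(-42 + q)/(J + q))
√(t(K, N) - 4867) = √(((441/475)² - 42*441/475 + 22*14² + 22*14*(441/475))/(14 + 441/475) - 4867) = √((194481/225625 - 18522/475 + 22*196 + 135828/475)/(7091/475) - 4867) = √(475*(194481/225625 - 18522/475 + 4312 + 135828/475)/7091 - 4867) = √((475/7091)*(1028809831/225625) - 4867) = √(146972833/481175 - 4867) = √(-2194905892/481175) = 2*I*√10561338425831/96235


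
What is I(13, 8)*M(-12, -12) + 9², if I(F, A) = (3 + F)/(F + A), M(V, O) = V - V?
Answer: 81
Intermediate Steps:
M(V, O) = 0
I(F, A) = (3 + F)/(A + F)
I(13, 8)*M(-12, -12) + 9² = ((3 + 13)/(8 + 13))*0 + 9² = (16/21)*0 + 81 = 0 + 81 = 81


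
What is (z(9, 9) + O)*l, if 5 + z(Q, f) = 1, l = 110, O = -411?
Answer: -45650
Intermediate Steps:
z(Q, f) = -4 (z(Q, f) = -5 + 1 = -4)
(z(9, 9) + O)*l = (-4 - 411)*110 = -415*110 = -45650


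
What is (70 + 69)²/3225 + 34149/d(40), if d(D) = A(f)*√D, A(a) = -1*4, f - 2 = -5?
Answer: 19321/3225 - 34149*√10/80 ≈ -1343.9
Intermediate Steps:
f = -3 (f = 2 - 5 = -3)
A(a) = -4
d(D) = -4*√D
(70 + 69)²/3225 + 34149/d(40) = (70 + 69)²/3225 + 34149/((-8*√10)) = 139²*(1/3225) + 34149/((-8*√10)) = 19321*(1/3225) + 34149/((-8*√10)) = 19321/3225 + 34149*(-√10/80) = 19321/3225 - 34149*√10/80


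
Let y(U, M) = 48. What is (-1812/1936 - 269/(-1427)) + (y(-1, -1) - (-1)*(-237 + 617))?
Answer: 295089669/690668 ≈ 427.25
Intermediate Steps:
(-1812/1936 - 269/(-1427)) + (y(-1, -1) - (-1)*(-237 + 617)) = (-1812/1936 - 269/(-1427)) + (48 - (-1)*(-237 + 617)) = (-1812*1/1936 - 269*(-1/1427)) + (48 - (-1)*380) = (-453/484 + 269/1427) + (48 - 1*(-380)) = -516235/690668 + (48 + 380) = -516235/690668 + 428 = 295089669/690668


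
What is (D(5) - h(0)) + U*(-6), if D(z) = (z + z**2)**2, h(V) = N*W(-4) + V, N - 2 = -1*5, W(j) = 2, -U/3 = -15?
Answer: 636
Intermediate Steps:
U = 45 (U = -3*(-15) = 45)
N = -3 (N = 2 - 1*5 = 2 - 5 = -3)
h(V) = -6 + V (h(V) = -3*2 + V = -6 + V)
(D(5) - h(0)) + U*(-6) = (5**2*(1 + 5)**2 - (-6 + 0)) + 45*(-6) = (25*6**2 - 1*(-6)) - 270 = (25*36 + 6) - 270 = (900 + 6) - 270 = 906 - 270 = 636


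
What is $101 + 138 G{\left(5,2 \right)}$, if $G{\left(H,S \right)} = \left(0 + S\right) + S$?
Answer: $653$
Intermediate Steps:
$G{\left(H,S \right)} = 2 S$ ($G{\left(H,S \right)} = S + S = 2 S$)
$101 + 138 G{\left(5,2 \right)} = 101 + 138 \cdot 2 \cdot 2 = 101 + 138 \cdot 4 = 101 + 552 = 653$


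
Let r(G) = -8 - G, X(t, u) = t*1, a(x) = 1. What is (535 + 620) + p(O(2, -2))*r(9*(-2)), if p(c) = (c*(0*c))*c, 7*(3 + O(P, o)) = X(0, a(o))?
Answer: 1155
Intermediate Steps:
X(t, u) = t
O(P, o) = -3 (O(P, o) = -3 + (⅐)*0 = -3 + 0 = -3)
p(c) = 0 (p(c) = (c*0)*c = 0*c = 0)
(535 + 620) + p(O(2, -2))*r(9*(-2)) = (535 + 620) + 0*(-8 - 9*(-2)) = 1155 + 0*(-8 - 1*(-18)) = 1155 + 0*(-8 + 18) = 1155 + 0*10 = 1155 + 0 = 1155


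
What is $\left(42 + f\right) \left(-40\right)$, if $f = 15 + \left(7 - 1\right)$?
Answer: $-2520$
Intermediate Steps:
$f = 21$ ($f = 15 + 6 = 21$)
$\left(42 + f\right) \left(-40\right) = \left(42 + 21\right) \left(-40\right) = 63 \left(-40\right) = -2520$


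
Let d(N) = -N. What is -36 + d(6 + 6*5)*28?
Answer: -1044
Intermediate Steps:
-36 + d(6 + 6*5)*28 = -36 - (6 + 6*5)*28 = -36 - (6 + 30)*28 = -36 - 1*36*28 = -36 - 36*28 = -36 - 1008 = -1044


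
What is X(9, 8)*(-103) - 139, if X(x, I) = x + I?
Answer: -1890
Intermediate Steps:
X(x, I) = I + x
X(9, 8)*(-103) - 139 = (8 + 9)*(-103) - 139 = 17*(-103) - 139 = -1751 - 139 = -1890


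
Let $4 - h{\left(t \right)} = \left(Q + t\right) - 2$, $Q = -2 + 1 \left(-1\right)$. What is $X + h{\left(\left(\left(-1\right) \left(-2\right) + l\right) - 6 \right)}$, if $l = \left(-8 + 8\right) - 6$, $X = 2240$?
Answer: $2259$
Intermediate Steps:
$l = -6$ ($l = 0 - 6 = -6$)
$Q = -3$ ($Q = -2 - 1 = -3$)
$h{\left(t \right)} = 9 - t$ ($h{\left(t \right)} = 4 - \left(\left(-3 + t\right) - 2\right) = 4 - \left(-5 + t\right) = 9 - t$)
$X + h{\left(\left(\left(-1\right) \left(-2\right) + l\right) - 6 \right)} = 2240 + \left(9 - \left(\left(\left(-1\right) \left(-2\right) - 6\right) - 6\right)\right) = 2240 + \left(9 - \left(\left(2 - 6\right) - 6\right)\right) = 2240 + \left(9 - \left(-4 - 6\right)\right) = 2240 + \left(9 - -10\right) = 2240 + \left(9 + 10\right) = 2240 + 19 = 2259$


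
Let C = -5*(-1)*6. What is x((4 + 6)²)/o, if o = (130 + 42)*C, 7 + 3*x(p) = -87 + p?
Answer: 1/2580 ≈ 0.00038760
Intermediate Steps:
x(p) = -94/3 + p/3 (x(p) = -7/3 + (-87 + p)/3 = -7/3 + (-29 + p/3) = -94/3 + p/3)
C = 30 (C = 5*6 = 30)
o = 5160 (o = (130 + 42)*30 = 172*30 = 5160)
x((4 + 6)²)/o = (-94/3 + (4 + 6)²/3)/5160 = (-94/3 + (⅓)*10²)*(1/5160) = (-94/3 + (⅓)*100)*(1/5160) = (-94/3 + 100/3)*(1/5160) = 2*(1/5160) = 1/2580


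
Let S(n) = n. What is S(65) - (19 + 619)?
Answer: -573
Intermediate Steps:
S(65) - (19 + 619) = 65 - (19 + 619) = 65 - 1*638 = 65 - 638 = -573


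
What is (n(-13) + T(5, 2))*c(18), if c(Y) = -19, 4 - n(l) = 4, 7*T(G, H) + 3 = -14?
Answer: 323/7 ≈ 46.143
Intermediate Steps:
T(G, H) = -17/7 (T(G, H) = -3/7 + (⅐)*(-14) = -3/7 - 2 = -17/7)
n(l) = 0 (n(l) = 4 - 1*4 = 4 - 4 = 0)
(n(-13) + T(5, 2))*c(18) = (0 - 17/7)*(-19) = -17/7*(-19) = 323/7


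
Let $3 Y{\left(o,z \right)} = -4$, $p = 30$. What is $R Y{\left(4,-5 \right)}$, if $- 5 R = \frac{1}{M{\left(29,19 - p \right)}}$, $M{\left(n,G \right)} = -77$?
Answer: $- \frac{4}{1155} \approx -0.0034632$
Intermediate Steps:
$Y{\left(o,z \right)} = - \frac{4}{3}$ ($Y{\left(o,z \right)} = \frac{1}{3} \left(-4\right) = - \frac{4}{3}$)
$R = \frac{1}{385}$ ($R = - \frac{1}{5 \left(-77\right)} = \left(- \frac{1}{5}\right) \left(- \frac{1}{77}\right) = \frac{1}{385} \approx 0.0025974$)
$R Y{\left(4,-5 \right)} = \frac{1}{385} \left(- \frac{4}{3}\right) = - \frac{4}{1155}$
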